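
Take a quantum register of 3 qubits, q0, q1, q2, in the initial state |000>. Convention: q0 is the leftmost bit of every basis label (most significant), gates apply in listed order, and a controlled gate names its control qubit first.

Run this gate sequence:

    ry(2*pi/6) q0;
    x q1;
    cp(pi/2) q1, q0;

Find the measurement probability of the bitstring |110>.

The probability of measuring |110> is 1/4.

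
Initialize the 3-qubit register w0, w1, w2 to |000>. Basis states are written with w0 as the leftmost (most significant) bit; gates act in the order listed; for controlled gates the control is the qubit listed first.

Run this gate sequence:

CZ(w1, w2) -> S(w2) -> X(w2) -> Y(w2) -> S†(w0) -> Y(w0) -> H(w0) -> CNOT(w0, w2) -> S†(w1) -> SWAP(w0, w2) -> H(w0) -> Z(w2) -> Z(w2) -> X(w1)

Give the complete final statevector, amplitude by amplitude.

The resulting statevector has amplitude 0 on |000>, 0 on |001>, 1/2 on |010>, -1/2 on |011>, 0 on |100>, 0 on |101>, 1/2 on |110>, 1/2 on |111>.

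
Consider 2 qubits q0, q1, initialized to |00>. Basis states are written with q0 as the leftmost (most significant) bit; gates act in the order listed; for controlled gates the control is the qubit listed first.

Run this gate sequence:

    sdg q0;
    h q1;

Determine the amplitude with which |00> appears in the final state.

The final state's coefficient on |00> equals sqrt(2)/2.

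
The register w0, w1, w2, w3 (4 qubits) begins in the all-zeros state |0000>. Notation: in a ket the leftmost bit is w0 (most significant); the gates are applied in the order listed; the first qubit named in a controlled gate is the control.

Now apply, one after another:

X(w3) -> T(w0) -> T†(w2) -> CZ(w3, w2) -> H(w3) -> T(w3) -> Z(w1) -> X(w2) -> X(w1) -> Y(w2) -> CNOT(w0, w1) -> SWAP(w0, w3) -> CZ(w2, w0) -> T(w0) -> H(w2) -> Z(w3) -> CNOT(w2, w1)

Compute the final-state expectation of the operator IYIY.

The observable IYIY averages to 0.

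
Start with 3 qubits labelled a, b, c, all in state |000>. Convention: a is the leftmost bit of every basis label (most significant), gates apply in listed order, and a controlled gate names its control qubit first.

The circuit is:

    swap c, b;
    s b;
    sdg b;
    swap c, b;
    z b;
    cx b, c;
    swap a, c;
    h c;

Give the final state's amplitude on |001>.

The final state's coefficient on |001> equals sqrt(2)/2. Key observation: the block from step 1 through step 4 cancels to the identity and can be dropped.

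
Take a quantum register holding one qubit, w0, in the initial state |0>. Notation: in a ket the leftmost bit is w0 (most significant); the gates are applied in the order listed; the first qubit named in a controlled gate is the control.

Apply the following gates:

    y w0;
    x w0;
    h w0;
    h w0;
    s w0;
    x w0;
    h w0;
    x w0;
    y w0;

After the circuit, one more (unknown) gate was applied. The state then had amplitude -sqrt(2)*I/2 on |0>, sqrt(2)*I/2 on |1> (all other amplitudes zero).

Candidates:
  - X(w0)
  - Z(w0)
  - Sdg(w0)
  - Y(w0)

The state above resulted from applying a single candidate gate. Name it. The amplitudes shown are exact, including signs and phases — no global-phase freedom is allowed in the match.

The applied gate was Y(w0).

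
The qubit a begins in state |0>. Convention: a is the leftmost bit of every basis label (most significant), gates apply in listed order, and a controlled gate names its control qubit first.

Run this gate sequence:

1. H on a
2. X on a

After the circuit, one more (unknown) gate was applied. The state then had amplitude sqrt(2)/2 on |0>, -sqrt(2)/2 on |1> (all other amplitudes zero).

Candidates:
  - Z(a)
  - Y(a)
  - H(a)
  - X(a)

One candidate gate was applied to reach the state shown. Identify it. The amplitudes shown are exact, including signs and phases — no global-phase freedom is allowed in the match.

The unique candidate consistent with the amplitudes is Z(a).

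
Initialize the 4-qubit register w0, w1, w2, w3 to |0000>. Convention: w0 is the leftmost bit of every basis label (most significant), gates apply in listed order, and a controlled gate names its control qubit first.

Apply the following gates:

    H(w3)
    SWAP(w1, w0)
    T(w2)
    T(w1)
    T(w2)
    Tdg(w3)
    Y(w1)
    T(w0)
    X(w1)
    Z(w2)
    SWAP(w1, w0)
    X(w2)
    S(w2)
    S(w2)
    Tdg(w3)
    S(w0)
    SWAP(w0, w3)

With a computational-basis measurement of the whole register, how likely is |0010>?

The probability of measuring |0010> is 1/2.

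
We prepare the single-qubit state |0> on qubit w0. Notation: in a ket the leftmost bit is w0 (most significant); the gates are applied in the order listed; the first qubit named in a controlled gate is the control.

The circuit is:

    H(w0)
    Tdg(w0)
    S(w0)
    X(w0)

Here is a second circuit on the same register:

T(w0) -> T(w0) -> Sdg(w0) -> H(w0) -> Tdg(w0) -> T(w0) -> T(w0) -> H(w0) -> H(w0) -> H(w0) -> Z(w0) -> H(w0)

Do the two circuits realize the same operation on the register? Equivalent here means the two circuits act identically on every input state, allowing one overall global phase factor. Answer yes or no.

Yes, they are equivalent — the unitaries differ by at most a global phase.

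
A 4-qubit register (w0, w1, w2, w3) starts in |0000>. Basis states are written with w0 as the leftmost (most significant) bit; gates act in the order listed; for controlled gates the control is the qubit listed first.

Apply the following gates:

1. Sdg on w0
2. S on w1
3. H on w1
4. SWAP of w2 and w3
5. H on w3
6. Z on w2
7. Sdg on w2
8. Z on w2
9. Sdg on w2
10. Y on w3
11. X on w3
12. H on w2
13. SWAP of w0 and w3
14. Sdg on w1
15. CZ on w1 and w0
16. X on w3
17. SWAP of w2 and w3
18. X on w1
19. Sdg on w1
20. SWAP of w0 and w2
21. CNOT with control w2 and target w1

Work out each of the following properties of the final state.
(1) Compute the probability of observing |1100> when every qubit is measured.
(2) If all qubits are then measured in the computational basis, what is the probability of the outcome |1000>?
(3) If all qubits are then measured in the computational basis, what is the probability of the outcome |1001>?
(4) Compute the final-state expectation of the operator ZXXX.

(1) The probability of measuring |1100> is 1/8.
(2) A full measurement returns |1000> with probability 1/8.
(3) A full measurement returns |1001> with probability 1/8.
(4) In the final state, ZXXX has expectation 0.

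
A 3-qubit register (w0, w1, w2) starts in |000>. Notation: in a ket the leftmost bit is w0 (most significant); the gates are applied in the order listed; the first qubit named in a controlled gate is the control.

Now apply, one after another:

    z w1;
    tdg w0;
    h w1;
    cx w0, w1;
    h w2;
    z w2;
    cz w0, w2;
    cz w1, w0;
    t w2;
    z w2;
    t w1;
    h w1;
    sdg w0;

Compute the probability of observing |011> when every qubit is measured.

Outcome |011> occurs with probability 1/4 - sqrt(2)/8.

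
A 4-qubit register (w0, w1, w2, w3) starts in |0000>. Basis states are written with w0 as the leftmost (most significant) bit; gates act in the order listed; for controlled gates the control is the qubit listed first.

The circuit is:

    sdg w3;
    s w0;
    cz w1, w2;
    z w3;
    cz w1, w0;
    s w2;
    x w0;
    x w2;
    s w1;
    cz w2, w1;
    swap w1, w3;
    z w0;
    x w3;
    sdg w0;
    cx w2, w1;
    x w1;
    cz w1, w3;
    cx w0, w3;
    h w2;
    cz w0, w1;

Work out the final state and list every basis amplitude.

The resulting statevector has amplitude sqrt(2)*I/2 on |1000>, -sqrt(2)*I/2 on |1010>, and 0 on every other basis state.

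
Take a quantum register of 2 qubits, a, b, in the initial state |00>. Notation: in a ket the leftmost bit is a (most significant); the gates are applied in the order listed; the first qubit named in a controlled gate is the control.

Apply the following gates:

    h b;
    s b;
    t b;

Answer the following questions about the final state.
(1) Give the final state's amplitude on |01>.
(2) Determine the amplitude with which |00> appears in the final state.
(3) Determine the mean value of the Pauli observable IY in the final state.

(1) The amplitude on |01> is sqrt(2)*exp(3*I*pi/4)/2.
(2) |00> carries amplitude sqrt(2)/2 in the final state.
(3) The observable IY averages to sqrt(2)/2.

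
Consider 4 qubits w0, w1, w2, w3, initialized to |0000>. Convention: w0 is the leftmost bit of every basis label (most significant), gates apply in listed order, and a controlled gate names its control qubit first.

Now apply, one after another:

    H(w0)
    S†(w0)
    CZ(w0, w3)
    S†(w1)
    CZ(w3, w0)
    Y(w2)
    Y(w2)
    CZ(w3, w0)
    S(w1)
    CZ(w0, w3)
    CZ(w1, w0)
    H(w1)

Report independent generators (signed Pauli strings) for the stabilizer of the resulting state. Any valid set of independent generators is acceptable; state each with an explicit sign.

One valid set of independent stabilizer generators is -YIII, +IXII, +IIZI, +IIIZ (any independent generating set of the same group is equally correct).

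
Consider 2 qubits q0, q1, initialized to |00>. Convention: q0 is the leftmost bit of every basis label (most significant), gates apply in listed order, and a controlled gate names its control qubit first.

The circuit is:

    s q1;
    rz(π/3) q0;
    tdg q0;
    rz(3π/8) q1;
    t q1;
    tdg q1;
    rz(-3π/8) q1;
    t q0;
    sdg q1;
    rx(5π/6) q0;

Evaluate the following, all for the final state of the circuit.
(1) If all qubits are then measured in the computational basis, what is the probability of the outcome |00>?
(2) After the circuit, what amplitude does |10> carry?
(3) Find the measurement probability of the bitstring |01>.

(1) Outcome |00> occurs with probability 1/2 - sqrt(3)/4. Key observation: steps 3-8 multiply out to the identity, so the circuit reduces to the remaining gates.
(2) The amplitude on |10> is (-sqrt(6) - sqrt(2))*exp(I*pi/3)/4.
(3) Outcome |01> occurs with probability 0.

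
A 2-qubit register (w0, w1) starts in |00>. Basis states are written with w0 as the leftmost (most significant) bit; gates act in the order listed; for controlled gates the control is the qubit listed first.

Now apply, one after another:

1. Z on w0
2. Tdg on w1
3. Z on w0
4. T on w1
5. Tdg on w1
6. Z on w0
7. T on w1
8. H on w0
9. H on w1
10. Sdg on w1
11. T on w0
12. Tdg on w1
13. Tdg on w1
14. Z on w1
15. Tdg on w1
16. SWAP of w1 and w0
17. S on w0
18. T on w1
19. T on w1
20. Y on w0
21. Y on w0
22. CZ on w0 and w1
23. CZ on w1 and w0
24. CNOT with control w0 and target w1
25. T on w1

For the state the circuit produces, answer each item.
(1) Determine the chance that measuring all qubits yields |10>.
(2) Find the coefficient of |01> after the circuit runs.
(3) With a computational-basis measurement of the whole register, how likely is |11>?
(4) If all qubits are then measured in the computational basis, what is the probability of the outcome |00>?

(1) A full measurement returns |10> with probability 1/4. Key observation: steps 2-7 multiply out to the identity, so the circuit reduces to the remaining gates.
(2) The amplitude on |01> is -1/2.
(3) A full measurement returns |11> with probability 1/4.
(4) A full measurement returns |00> with probability 1/4.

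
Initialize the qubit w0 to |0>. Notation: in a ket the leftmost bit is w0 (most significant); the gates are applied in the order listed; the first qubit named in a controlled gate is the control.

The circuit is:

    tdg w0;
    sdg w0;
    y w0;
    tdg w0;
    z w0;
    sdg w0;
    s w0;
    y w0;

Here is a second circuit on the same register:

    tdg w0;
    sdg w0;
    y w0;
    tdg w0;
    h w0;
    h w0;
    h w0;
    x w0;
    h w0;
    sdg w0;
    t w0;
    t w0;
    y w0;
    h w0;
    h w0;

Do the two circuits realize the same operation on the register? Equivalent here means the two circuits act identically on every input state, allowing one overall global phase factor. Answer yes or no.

Yes: on every input state the two circuits agree up to one overall phase factor.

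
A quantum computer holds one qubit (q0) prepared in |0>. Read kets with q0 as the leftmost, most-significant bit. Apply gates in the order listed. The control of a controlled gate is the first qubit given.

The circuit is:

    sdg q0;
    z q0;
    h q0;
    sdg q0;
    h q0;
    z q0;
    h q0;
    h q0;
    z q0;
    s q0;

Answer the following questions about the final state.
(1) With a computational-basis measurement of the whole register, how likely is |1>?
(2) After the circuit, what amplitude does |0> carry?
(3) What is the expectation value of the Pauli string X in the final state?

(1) The probability of measuring |1> is 1/2.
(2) The final state's coefficient on |0> equals 1/2 - I/2.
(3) The observable X averages to -1.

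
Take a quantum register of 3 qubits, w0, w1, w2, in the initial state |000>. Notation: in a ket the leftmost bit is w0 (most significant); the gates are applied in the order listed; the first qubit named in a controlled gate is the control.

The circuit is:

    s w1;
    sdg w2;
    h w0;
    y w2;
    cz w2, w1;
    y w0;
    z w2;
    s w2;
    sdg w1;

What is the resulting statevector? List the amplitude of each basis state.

The final amplitudes are -sqrt(2)*I/2 on |001>, sqrt(2)*I/2 on |101>, and 0 on every other basis state.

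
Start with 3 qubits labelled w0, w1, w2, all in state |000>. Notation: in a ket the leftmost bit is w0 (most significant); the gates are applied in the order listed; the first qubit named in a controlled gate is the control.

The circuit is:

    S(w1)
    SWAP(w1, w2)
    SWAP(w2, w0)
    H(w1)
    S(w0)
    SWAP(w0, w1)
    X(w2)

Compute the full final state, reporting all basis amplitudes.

The final amplitudes are sqrt(2)/2 on |001>, sqrt(2)/2 on |101>, and 0 on every other basis state.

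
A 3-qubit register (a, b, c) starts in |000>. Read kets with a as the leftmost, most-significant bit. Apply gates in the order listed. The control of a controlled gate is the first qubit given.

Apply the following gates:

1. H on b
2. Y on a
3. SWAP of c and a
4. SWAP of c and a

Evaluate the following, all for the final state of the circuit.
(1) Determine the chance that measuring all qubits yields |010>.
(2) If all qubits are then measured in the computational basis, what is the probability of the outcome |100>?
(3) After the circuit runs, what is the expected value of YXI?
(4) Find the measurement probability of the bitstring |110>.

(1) Outcome |010> occurs with probability 0. Key observation: the block from step 3 through step 4 cancels to the identity and can be dropped.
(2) The probability of measuring |100> is 1/2.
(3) The observable YXI averages to 0.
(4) A full measurement returns |110> with probability 1/2.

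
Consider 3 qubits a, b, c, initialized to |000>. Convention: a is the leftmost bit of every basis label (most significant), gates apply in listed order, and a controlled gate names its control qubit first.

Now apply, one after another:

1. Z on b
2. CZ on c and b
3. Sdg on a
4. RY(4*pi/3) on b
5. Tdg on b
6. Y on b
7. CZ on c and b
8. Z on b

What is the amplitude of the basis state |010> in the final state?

The final state's coefficient on |010> equals I/2.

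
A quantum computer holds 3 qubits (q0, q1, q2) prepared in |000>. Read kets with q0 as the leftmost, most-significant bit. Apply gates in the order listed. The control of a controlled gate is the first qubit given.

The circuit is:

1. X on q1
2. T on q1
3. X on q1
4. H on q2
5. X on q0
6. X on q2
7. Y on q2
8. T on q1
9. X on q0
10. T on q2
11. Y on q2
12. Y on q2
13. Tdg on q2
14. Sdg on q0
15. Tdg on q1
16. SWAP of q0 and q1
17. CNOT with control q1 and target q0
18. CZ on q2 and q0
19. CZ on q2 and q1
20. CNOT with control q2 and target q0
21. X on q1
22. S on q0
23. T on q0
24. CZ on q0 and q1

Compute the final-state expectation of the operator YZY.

In the final state, YZY has expectation -sqrt(2)/2. Key observation: gates 10-13 undo each other exactly, leaving only the rest of the circuit to track.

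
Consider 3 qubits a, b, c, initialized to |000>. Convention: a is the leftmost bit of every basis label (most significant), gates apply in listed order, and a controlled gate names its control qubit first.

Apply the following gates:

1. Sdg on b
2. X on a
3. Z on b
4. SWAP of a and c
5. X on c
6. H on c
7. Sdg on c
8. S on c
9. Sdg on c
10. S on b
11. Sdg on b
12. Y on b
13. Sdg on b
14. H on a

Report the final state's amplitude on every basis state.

The final amplitudes are 0 on |000>, 0 on |001>, 1/2 on |010>, -I/2 on |011>, 0 on |100>, 0 on |101>, 1/2 on |110>, -I/2 on |111>.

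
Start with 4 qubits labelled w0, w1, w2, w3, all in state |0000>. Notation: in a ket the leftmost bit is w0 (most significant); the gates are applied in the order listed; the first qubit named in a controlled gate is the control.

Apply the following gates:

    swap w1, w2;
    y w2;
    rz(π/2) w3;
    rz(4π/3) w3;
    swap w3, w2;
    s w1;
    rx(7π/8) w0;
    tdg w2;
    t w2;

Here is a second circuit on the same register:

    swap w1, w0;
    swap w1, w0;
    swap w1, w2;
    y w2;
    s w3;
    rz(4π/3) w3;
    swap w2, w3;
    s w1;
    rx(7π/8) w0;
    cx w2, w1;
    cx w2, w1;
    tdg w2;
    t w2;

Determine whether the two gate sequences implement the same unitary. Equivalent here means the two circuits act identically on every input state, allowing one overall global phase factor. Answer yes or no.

Yes, they are equivalent — the unitaries differ by at most a global phase.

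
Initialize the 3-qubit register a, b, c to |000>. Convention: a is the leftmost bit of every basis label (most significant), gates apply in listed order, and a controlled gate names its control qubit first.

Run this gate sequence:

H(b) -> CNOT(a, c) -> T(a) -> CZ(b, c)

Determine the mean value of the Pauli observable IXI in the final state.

In the final state, IXI has expectation 1.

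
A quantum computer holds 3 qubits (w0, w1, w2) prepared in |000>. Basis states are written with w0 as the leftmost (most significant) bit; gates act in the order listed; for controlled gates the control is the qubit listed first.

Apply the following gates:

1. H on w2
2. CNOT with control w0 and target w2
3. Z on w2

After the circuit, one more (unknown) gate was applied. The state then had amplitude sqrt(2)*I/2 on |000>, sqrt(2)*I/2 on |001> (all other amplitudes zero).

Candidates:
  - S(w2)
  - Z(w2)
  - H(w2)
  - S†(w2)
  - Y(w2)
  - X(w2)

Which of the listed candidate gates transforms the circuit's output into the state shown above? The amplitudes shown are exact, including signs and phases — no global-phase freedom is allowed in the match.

The applied gate was Y(w2).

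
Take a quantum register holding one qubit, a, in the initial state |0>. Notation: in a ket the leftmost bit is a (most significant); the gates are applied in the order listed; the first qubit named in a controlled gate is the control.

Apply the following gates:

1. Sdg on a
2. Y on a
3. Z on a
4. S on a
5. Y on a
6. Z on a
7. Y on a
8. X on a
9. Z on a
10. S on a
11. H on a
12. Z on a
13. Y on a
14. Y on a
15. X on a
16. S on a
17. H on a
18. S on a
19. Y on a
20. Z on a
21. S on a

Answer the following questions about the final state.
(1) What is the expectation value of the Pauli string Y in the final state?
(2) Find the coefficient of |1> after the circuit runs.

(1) The expectation value of Y is -1.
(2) The final state's coefficient on |1> equals -1/2 + I/2.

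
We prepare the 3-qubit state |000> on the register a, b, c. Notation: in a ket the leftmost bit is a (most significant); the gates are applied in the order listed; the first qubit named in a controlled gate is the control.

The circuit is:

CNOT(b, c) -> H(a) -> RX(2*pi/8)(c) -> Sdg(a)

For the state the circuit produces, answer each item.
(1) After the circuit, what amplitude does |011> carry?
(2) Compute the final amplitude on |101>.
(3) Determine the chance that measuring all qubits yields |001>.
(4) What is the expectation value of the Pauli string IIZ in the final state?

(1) |011> carries amplitude 0 in the final state.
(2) The amplitude on |101> is -sqrt(4 - 2*sqrt(2))/4.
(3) The probability of measuring |001> is 1/4 - sqrt(2)/8.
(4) The observable IIZ averages to sqrt(2)/2.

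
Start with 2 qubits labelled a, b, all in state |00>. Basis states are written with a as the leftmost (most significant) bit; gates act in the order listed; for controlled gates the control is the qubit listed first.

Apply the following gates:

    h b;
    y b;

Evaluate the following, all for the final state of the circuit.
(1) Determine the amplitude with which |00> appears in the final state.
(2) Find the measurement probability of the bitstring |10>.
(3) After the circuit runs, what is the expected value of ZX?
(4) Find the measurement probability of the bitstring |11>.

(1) The final state's coefficient on |00> equals -sqrt(2)*I/2.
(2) A full measurement returns |10> with probability 0.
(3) The expectation value of ZX is -1.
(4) Outcome |11> occurs with probability 0.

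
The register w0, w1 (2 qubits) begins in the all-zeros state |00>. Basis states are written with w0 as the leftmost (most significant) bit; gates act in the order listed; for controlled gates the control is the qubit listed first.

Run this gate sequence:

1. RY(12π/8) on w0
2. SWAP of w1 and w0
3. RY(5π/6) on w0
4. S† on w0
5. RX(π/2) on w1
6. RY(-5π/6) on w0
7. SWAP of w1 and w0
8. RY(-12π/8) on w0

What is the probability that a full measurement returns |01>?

Outcome |01> occurs with probability 1/8.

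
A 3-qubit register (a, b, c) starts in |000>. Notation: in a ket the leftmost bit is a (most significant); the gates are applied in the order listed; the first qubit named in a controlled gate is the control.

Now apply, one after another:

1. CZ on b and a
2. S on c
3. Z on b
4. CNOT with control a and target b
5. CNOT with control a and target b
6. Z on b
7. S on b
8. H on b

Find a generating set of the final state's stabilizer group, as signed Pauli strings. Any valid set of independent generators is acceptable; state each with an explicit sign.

The stabilizer group can be generated by +IXI, +ZII, +IIZ, among other valid generating sets. Key observation: steps 3-6 multiply out to the identity, so the circuit reduces to the remaining gates.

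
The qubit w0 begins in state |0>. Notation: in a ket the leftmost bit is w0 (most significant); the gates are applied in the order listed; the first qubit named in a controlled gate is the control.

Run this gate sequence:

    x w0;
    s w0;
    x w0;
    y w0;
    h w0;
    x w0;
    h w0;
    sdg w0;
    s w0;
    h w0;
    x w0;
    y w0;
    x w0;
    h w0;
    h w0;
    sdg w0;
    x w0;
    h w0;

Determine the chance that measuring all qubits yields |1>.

Outcome |1> occurs with probability 1/2. Key observation: steps 14-15 multiply out to the identity, so the circuit reduces to the remaining gates.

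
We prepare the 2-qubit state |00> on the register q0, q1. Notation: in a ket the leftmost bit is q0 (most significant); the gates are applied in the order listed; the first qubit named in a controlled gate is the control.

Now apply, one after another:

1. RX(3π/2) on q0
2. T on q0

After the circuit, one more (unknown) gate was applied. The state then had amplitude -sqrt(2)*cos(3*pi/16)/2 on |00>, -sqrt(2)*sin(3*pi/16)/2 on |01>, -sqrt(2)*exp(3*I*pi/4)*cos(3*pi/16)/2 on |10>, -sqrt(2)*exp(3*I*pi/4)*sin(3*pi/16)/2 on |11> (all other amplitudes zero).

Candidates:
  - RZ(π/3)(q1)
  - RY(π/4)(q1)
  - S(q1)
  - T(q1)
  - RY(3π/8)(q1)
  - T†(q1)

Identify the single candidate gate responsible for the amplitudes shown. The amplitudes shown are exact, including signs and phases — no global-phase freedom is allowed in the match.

The applied gate was RY(3π/8)(q1).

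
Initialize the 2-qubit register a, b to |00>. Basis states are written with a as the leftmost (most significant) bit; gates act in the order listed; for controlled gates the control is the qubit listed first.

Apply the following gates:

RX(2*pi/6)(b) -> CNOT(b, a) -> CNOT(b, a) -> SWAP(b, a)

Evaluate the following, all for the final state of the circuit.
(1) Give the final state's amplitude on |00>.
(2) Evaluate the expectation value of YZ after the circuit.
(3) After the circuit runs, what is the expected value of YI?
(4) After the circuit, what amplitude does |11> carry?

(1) The final state's coefficient on |00> equals sqrt(3)/2.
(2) In the final state, YZ has expectation -sqrt(3)/2.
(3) The expectation value of YI is -sqrt(3)/2.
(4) |11> carries amplitude 0 in the final state.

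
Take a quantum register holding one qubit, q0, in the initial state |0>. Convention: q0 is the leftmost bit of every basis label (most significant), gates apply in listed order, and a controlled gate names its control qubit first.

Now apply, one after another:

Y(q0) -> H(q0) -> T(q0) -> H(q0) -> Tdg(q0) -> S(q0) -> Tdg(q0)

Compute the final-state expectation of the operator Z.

The expectation value of Z is -sqrt(2)/2.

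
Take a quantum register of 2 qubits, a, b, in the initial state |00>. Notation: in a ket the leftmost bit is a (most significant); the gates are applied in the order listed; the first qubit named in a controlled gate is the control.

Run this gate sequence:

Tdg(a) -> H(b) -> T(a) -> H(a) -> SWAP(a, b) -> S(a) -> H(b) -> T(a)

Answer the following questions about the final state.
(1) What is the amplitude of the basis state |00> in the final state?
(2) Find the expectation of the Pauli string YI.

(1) The amplitude on |00> is sqrt(2)/2.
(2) In the final state, YI has expectation sqrt(2)/2.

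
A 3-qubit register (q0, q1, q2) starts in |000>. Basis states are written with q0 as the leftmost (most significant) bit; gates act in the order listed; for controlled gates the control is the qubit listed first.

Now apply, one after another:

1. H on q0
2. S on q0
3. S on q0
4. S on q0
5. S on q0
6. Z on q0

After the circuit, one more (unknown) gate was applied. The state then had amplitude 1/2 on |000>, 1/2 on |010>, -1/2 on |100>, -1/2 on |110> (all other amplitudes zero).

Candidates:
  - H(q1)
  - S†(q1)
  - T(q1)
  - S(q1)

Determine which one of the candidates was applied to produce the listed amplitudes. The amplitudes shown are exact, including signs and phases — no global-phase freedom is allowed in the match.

It was H(q1) that produced the state shown.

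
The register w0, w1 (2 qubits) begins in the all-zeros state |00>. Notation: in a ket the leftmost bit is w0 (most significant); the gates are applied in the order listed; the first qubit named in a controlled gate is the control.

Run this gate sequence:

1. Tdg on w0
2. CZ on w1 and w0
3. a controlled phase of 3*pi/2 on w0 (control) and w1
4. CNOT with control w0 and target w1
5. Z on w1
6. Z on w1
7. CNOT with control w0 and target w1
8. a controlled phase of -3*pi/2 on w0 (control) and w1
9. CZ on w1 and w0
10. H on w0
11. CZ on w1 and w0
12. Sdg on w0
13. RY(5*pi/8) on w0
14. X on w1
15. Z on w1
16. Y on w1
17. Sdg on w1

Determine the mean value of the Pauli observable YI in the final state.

In the final state, YI has expectation -1. Key observation: the block from step 2 through step 9 cancels to the identity and can be dropped.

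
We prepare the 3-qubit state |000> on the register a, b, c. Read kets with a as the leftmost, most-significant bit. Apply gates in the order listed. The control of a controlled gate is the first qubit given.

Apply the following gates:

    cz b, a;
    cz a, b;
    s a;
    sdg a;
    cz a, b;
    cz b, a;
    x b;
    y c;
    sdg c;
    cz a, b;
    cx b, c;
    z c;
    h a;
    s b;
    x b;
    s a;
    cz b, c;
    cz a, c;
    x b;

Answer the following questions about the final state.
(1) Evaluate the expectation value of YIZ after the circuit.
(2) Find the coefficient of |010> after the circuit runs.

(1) The observable YIZ averages to 1. Key observation: steps 1-6 multiply out to the identity, so the circuit reduces to the remaining gates.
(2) The amplitude on |010> is sqrt(2)*I/2.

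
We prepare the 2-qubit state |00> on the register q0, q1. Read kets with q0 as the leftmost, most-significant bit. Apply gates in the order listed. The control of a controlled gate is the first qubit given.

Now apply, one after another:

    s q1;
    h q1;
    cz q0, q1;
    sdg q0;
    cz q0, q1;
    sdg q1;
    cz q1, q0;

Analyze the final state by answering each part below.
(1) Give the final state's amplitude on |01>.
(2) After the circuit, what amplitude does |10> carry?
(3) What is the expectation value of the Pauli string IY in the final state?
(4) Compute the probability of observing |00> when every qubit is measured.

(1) |01> carries amplitude -sqrt(2)*I/2 in the final state.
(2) The amplitude on |10> is 0.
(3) In the final state, IY has expectation -1.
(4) A full measurement returns |00> with probability 1/2.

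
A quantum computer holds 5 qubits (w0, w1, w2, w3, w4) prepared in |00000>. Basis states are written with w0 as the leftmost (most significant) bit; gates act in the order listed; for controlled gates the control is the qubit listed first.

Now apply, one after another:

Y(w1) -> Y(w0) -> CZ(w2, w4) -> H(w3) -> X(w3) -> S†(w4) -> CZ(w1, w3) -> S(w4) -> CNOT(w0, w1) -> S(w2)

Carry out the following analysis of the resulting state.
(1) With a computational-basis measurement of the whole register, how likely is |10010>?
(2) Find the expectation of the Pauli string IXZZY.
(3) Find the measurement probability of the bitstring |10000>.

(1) A full measurement returns |10010> with probability 1/2.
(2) The expectation value of IXZZY is 0.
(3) A full measurement returns |10000> with probability 1/2.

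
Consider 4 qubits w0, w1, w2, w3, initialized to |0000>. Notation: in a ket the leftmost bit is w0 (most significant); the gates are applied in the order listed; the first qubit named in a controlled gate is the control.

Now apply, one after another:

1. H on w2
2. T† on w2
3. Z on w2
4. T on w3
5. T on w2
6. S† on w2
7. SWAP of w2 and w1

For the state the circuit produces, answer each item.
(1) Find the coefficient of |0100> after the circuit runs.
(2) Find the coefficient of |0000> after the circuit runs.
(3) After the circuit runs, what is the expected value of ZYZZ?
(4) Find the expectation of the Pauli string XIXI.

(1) The final state's coefficient on |0100> equals sqrt(2)*I/2.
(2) The final state's coefficient on |0000> equals sqrt(2)/2.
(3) In the final state, ZYZZ has expectation 1.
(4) The observable XIXI averages to 0.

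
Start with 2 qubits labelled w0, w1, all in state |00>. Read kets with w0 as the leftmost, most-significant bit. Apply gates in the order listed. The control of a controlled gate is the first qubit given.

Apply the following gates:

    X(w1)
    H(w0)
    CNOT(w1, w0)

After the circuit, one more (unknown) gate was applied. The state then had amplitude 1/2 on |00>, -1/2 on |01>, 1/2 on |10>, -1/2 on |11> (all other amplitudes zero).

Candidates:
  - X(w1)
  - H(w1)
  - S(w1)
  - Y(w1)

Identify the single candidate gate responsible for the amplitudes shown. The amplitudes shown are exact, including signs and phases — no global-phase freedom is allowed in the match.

The unique candidate consistent with the amplitudes is H(w1).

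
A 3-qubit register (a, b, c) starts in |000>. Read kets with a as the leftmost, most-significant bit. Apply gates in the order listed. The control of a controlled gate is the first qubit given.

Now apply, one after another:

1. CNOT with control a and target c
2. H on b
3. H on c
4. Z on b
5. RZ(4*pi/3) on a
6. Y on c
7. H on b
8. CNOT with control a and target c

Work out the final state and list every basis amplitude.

The final amplitudes are sqrt(2)*exp(5*I*pi/6)/2 on |010>, -sqrt(2)*exp(5*I*pi/6)/2 on |011>, and 0 on every other basis state.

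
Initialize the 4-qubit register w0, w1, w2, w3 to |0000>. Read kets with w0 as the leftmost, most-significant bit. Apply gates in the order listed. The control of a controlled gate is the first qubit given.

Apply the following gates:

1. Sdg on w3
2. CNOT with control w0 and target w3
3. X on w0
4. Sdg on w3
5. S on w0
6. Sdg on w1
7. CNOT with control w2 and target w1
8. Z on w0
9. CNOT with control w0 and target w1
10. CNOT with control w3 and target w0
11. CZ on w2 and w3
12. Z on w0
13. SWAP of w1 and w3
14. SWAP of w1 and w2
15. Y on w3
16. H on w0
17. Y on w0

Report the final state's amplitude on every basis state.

The final amplitudes are sqrt(2)*I/2 on |0000>, sqrt(2)*I/2 on |1000>, and 0 on every other basis state.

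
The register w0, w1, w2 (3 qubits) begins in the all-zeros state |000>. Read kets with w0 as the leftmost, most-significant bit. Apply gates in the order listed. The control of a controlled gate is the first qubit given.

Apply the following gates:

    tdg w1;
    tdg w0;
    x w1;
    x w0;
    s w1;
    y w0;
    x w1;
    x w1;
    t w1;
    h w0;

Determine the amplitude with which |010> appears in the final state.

The amplitude on |010> is sqrt(2)*exp(I*pi/4)/2. Key observation: gates 7-8 undo each other exactly, leaving only the rest of the circuit to track.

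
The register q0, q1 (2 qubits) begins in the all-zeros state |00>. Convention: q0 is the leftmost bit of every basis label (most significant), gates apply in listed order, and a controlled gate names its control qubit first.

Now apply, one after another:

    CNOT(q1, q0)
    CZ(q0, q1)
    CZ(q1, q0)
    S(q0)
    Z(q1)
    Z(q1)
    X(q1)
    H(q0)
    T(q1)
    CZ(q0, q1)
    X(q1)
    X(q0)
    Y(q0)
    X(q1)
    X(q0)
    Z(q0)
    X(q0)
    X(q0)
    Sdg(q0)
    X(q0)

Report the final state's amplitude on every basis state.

The resulting statevector has amplitude 0 on |00>, sqrt(2)*exp(I*pi/4)/2 on |01>, 0 on |10>, -sqrt(2)*exp(3*I*pi/4)/2 on |11>.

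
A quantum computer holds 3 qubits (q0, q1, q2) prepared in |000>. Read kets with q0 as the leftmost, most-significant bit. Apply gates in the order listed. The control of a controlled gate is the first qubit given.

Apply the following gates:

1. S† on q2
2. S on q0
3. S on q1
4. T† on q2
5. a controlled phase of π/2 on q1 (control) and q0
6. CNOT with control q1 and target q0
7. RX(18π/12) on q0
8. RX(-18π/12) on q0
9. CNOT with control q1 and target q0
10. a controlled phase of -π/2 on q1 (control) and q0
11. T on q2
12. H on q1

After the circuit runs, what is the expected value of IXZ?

The expectation value of IXZ is 1.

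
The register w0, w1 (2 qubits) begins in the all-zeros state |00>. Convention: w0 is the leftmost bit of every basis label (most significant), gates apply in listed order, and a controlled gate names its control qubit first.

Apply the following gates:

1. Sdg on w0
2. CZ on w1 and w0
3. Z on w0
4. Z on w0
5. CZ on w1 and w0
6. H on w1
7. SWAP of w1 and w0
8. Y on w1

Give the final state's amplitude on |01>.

The amplitude on |01> is sqrt(2)*I/2. Key observation: the block from step 2 through step 5 cancels to the identity and can be dropped.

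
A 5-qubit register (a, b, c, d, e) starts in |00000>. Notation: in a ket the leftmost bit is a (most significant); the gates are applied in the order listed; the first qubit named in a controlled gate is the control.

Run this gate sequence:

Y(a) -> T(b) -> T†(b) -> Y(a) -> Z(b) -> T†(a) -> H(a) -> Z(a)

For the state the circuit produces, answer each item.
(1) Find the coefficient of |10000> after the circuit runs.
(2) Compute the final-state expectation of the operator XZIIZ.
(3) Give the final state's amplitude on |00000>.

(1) The final state's coefficient on |10000> equals -sqrt(2)/2. Key observation: gates 1-4 undo each other exactly, leaving only the rest of the circuit to track.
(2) In the final state, XZIIZ has expectation -1.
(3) |00000> carries amplitude sqrt(2)/2 in the final state.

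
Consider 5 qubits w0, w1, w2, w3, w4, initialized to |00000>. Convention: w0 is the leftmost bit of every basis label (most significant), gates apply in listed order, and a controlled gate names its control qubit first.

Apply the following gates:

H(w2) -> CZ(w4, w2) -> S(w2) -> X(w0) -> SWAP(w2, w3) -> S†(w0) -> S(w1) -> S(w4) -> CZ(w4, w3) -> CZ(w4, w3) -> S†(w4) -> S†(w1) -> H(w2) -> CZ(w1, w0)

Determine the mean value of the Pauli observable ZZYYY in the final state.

The expectation value of ZZYYY is 0. Key observation: the block from step 7 through step 12 cancels to the identity and can be dropped.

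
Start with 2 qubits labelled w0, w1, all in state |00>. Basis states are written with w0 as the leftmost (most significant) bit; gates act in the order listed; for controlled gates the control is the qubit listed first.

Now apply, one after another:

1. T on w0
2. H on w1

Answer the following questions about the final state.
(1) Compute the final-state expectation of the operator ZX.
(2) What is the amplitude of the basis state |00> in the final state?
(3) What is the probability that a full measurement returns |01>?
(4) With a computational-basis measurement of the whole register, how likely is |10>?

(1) The expectation value of ZX is 1.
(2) The final state's coefficient on |00> equals sqrt(2)/2.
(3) Outcome |01> occurs with probability 1/2.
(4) A full measurement returns |10> with probability 0.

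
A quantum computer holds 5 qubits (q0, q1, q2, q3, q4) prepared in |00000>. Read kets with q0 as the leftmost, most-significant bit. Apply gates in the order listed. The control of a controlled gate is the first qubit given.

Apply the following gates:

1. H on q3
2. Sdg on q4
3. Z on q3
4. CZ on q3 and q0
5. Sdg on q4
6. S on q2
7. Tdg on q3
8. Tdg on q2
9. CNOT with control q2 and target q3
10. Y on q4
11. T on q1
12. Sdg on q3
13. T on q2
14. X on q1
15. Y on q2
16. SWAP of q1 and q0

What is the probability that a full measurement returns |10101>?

Outcome |10101> occurs with probability 1/2.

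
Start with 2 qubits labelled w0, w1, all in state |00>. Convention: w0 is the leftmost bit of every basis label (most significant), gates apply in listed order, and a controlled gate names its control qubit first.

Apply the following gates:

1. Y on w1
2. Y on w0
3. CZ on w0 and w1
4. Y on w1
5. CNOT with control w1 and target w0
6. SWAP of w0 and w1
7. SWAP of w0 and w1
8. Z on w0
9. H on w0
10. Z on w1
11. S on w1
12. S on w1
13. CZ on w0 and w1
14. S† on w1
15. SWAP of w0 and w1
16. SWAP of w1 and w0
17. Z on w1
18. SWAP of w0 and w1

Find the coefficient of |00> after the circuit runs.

|00> carries amplitude sqrt(2)*I/2 in the final state.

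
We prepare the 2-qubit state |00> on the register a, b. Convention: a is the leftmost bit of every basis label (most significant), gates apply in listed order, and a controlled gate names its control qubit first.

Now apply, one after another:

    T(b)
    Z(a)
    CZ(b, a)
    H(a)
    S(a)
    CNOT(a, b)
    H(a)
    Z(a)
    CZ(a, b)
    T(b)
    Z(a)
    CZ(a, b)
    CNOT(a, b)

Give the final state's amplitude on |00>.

|00> carries amplitude 1/2 in the final state.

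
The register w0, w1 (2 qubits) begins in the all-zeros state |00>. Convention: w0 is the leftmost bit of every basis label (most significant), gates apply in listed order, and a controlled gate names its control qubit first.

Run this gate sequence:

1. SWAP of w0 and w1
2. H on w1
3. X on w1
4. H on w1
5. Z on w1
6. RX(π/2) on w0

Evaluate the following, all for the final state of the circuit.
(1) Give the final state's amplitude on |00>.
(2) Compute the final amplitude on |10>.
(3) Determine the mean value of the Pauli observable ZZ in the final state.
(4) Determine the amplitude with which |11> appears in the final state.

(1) The final state's coefficient on |00> equals sqrt(2)/2. Key observation: steps 2-5 multiply out to the identity, so the circuit reduces to the remaining gates.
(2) The amplitude on |10> is -sqrt(2)*I/2.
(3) The observable ZZ averages to 0.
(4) |11> carries amplitude 0 in the final state.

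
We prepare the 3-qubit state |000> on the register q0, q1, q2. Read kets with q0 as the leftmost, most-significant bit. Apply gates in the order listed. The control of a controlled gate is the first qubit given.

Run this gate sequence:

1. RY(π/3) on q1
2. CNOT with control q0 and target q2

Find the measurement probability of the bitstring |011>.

Outcome |011> occurs with probability 0.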